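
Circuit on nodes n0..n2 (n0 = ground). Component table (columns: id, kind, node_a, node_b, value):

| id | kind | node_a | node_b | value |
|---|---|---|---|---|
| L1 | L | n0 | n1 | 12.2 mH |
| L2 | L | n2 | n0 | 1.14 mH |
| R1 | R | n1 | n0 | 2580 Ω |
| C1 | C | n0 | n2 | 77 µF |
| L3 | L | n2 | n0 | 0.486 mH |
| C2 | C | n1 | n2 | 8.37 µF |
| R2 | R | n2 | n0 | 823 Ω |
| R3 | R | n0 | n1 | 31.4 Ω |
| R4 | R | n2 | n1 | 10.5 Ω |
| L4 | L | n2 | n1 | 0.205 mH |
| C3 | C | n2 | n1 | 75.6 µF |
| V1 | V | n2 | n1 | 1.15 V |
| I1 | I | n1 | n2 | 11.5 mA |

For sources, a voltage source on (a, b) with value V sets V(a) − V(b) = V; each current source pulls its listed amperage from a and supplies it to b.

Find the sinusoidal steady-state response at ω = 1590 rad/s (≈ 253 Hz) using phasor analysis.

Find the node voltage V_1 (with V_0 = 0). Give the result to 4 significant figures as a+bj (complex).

MNA unknowns: 2 node voltages V₁..V_2 plus 1 source current (V1)
L1: Y=0.000-0.05155j on G[0,1]
L2: Y=0.000-0.5517j on G[2,0]
R1: Y=0.0003876+0.000j on G[1,0]
C1: Y=0.000+0.1224j on G[0,2]
L3: Y=0.000-1.294j on G[2,0]
C2: Y=0.000+0.01331j on G[1,2]
R2: Y=0.001215+0.000j on G[2,0]
R3: Y=0.03185+0.000j on G[0,1]
R4: Y=0.09524+0.000j on G[2,1]
L4: Y=0.000-3.068j on G[2,1]
C3: Y=0.000+0.1202j on G[2,1]
V1: row V2−V1=1.15, i_V1 at 2,1
I1: z[1]−=0.0115, z[2]+=0.0115
solve → V1=-1.116+0.02025j, V2=0.03378+0.02025j
aux → i_V1=-0.1330+3.433j

-1.116+0.02025j V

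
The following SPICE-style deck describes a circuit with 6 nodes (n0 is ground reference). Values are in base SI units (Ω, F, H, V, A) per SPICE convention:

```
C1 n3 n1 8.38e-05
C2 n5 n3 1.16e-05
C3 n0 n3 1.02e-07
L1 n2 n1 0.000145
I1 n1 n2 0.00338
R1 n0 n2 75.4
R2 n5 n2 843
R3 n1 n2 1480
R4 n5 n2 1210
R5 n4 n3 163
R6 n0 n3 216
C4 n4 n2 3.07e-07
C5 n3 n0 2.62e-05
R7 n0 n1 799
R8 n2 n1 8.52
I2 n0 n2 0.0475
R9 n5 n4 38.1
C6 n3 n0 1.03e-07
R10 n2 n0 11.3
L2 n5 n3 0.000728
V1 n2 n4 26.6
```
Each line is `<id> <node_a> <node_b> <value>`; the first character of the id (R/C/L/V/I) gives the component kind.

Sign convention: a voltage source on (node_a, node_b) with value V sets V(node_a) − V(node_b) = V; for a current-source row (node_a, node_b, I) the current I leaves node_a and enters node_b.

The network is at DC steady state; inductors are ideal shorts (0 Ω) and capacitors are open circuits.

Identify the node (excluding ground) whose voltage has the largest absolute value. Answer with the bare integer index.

4

MNA unknowns: 5 node voltages V₁..V_5 plus 3 source currents (L1, L2, V1)
C1: Y=0.000 on G[3,1]
C2: Y=0.000 on G[5,3]
C3: Y=0.000 on G[0,3]
L1: row V2−V1=0, i_L1 at 2,1
I1: z[1]−=0.00338, z[2]+=0.00338
R1: Y=0.01326 on G[0,2]
R2: Y=0.001186 on G[5,2]
R3: Y=0.0006757 on G[1,2]
R4: Y=0.0008264 on G[5,2]
R5: Y=0.006135 on G[4,3]
R6: Y=0.004630 on G[0,3]
C4: Y=0.000 on G[4,2]
C5: Y=0.000 on G[3,0]
R7: Y=0.001252 on G[0,1]
R8: Y=0.1174 on G[2,1]
I2: z[0]−=0.0475, z[2]+=0.0475
R9: Y=0.02625 on G[5,4]
C6: Y=0.000 on G[3,0]
R10: Y=0.08850 on G[2,0]
L2: row V5−V3=0, i_L2 at 5,3
V1: row V2−V4=26.6, i_V1 at 2,4
solve → V1=1.398, V2=1.398, V3=-20.84, V4=-25.20, V5=-20.84
aux → i_L1=0.005129, i_L2=-0.06972, i_V1=-0.1412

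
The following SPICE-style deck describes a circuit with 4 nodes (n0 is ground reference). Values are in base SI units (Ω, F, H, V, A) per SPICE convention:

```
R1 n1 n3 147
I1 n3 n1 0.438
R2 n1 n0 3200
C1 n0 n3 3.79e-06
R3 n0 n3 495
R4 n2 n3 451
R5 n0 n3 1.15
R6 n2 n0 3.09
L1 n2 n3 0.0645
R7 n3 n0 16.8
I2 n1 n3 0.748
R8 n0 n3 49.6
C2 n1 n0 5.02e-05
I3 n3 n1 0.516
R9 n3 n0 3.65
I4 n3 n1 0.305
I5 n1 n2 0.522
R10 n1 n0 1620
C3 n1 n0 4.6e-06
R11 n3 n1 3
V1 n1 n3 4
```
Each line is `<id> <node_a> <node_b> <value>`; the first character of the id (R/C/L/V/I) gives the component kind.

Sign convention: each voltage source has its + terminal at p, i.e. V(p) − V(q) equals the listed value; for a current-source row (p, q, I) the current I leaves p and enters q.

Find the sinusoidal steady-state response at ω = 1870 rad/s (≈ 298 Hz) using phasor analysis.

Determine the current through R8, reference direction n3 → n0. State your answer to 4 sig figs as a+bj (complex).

-0.009075-0.006194j A

MNA unknowns: 3 node voltages V₁..V_3 plus 1 source current (V1)
R1: Y=0.006803+0.000j on G[1,3]
I1: z[3]−=0.438, z[1]+=0.438
R2: Y=0.0003125+0.000j on G[1,0]
C1: Y=0.000+0.007087j on G[0,3]
R3: Y=0.002020+0.000j on G[0,3]
R4: Y=0.002217+0.000j on G[2,3]
R5: Y=0.8696+0.000j on G[0,3]
R6: Y=0.3236+0.000j on G[2,0]
L1: Y=0.000-0.008291j on G[2,3]
R7: Y=0.05952+0.000j on G[3,0]
I2: z[1]−=0.748, z[3]+=0.748
R8: Y=0.02016+0.000j on G[0,3]
C2: Y=0.000+0.09387j on G[1,0]
I3: z[3]−=0.516, z[1]+=0.516
R9: Y=0.2740+0.000j on G[3,0]
I4: z[3]−=0.305, z[1]+=0.305
I5: z[1]−=0.522, z[2]+=0.522
R10: Y=0.0006173+0.000j on G[1,0]
C3: Y=0.000+0.008602j on G[1,0]
R11: Y=0.3333+0.000j on G[3,1]
V1: row V1−V3=4, i_V1 at 1,3
solve → V1=3.550-0.3072j, V2=1.590+0.04981j, V3=-0.4501-0.3072j
aux → i_V1=-1.406-0.3635j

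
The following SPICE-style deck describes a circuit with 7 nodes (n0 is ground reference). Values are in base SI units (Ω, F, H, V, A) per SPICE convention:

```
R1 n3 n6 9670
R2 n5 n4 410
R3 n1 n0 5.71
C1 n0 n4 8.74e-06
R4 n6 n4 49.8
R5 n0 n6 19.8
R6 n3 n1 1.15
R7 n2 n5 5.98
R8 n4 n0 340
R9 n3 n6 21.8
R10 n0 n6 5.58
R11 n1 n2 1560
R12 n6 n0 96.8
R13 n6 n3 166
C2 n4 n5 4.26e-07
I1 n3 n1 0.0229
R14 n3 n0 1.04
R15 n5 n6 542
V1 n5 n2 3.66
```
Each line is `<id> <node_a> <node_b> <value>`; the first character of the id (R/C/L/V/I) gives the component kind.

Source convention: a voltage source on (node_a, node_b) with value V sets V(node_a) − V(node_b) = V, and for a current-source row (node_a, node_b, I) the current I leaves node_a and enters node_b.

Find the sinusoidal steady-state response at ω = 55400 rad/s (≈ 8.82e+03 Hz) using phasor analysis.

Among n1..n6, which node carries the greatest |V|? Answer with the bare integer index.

MNA unknowns: 6 node voltages V₁..V_6 plus 1 source current (V1)
R1: Y=0.0001034+0.000j on G[3,6]
R2: Y=0.002439+0.000j on G[5,4]
R3: Y=0.1751+0.000j on G[1,0]
C1: Y=0.000+0.4842j on G[0,4]
R4: Y=0.02008+0.000j on G[6,4]
R5: Y=0.05051+0.000j on G[0,6]
R6: Y=0.8696+0.000j on G[3,1]
R7: Y=0.1672+0.000j on G[2,5]
R8: Y=0.002941+0.000j on G[4,0]
R9: Y=0.04587+0.000j on G[3,6]
R10: Y=0.1792+0.000j on G[0,6]
R11: Y=0.0006410+0.000j on G[1,2]
R12: Y=0.01033+0.000j on G[6,0]
R13: Y=0.006024+0.000j on G[6,3]
C2: Y=0.000+0.02360j on G[4,5]
I1: z[3]−=0.0229, z[1]+=0.0229
R14: Y=0.9615+0.000j on G[3,0]
R15: Y=0.001845+0.000j on G[5,6]
V1: row V5−V2=3.66, i_V1 at 5,2
solve → V1=0.01550-0.0001334j, V2=-3.639-0.1002j, V3=-0.005023-8.654e-05j, V4=0.0006964-0.004695j, V5=0.02104-0.1002j, V6=-0.0006637-0.0009032j
aux → i_V1=-0.6144-6.412e-05j

2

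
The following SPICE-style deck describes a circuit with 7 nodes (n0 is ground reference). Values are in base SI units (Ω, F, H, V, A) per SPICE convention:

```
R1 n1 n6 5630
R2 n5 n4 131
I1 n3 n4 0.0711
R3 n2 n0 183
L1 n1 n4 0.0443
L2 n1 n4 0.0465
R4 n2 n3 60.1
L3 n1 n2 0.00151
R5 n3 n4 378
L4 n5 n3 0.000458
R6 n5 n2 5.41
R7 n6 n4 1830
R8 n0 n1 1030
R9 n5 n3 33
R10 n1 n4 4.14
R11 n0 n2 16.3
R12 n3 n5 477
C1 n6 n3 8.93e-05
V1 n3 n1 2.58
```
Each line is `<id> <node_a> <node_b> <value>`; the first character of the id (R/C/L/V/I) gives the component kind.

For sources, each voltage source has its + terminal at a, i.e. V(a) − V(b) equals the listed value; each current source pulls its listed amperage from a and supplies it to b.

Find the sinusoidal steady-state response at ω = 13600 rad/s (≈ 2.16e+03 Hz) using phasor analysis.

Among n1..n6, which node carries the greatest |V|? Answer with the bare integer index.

1

MNA unknowns: 6 node voltages V₁..V_6 plus 1 source current (V1)
R1: Y=0.0001776+0.000j on G[1,6]
R2: Y=0.007634+0.000j on G[5,4]
I1: z[3]−=0.0711, z[4]+=0.0711
R3: Y=0.005464+0.000j on G[2,0]
L1: Y=0.000-0.001660j on G[1,4]
L2: Y=0.000-0.001581j on G[1,4]
R4: Y=0.01664+0.000j on G[2,3]
L3: Y=0.000-0.04869j on G[1,2]
R5: Y=0.002646+0.000j on G[3,4]
L4: Y=0.000-0.1605j on G[5,3]
R6: Y=0.1848+0.000j on G[5,2]
R7: Y=0.0005464+0.000j on G[6,4]
R8: Y=0.0009709+0.000j on G[0,1]
R9: Y=0.03030+0.000j on G[5,3]
R10: Y=0.2415+0.000j on G[1,4]
R11: Y=0.06135+0.000j on G[0,2]
R12: Y=0.002096+0.000j on G[3,5]
C1: Y=0.000+1.214j on G[6,3]
V1: row V3−V1=2.58, i_V1 at 3,1
solve → V1=-1.928-0.4245j, V2=0.02801+0.006169j, V3=0.6524-0.4245j, V4=-1.552-0.4210j, V5=0.09539-0.4680j, V6=0.6524-0.4231j
aux → i_V1=-0.1140+0.09519j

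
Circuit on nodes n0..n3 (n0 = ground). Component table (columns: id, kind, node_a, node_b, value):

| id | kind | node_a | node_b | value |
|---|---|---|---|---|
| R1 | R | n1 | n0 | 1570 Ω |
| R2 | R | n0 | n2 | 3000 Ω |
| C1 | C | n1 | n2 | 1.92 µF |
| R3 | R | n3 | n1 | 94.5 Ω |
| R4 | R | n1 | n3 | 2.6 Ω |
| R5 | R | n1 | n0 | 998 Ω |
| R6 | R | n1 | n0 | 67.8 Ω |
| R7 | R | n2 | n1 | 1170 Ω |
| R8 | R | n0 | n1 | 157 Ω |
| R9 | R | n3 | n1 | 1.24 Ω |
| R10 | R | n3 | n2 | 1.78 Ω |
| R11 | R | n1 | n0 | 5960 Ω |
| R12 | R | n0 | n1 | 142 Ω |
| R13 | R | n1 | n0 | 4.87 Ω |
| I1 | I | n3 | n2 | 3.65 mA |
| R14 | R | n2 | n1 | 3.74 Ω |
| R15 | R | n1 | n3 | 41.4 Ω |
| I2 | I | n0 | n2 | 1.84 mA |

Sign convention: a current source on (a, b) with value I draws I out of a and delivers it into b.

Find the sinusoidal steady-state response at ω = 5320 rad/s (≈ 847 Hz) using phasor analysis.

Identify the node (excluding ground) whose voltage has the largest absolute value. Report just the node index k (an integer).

MNA unknowns: 3 node voltages V₁..V_3
R1: Y=0.0006369+0.000j on G[1,0]
R2: Y=0.0003333+0.000j on G[0,2]
C1: Y=0.000+0.01021j on G[1,2]
R3: Y=0.01058+0.000j on G[3,1]
R4: Y=0.3846+0.000j on G[1,3]
R5: Y=0.001002+0.000j on G[1,0]
R6: Y=0.01475+0.000j on G[1,0]
R7: Y=0.0008547+0.000j on G[2,1]
R8: Y=0.006369+0.000j on G[0,1]
R9: Y=0.8065+0.000j on G[3,1]
R10: Y=0.5618+0.000j on G[3,2]
R11: Y=0.0001678+0.000j on G[1,0]
R12: Y=0.007042+0.000j on G[0,1]
R13: Y=0.2053+0.000j on G[1,0]
I1: z[3]−=0.00365, z[2]+=0.00365
R14: Y=0.2674+0.000j on G[2,1]
R15: Y=0.02415+0.000j on G[1,3]
I2: z[0]−=0.00184, z[2]+=0.00184
solve → V1=0.007799+1.467e-07j, V2=0.01444-0.0001035j, V3=0.007843-3.244e-05j

2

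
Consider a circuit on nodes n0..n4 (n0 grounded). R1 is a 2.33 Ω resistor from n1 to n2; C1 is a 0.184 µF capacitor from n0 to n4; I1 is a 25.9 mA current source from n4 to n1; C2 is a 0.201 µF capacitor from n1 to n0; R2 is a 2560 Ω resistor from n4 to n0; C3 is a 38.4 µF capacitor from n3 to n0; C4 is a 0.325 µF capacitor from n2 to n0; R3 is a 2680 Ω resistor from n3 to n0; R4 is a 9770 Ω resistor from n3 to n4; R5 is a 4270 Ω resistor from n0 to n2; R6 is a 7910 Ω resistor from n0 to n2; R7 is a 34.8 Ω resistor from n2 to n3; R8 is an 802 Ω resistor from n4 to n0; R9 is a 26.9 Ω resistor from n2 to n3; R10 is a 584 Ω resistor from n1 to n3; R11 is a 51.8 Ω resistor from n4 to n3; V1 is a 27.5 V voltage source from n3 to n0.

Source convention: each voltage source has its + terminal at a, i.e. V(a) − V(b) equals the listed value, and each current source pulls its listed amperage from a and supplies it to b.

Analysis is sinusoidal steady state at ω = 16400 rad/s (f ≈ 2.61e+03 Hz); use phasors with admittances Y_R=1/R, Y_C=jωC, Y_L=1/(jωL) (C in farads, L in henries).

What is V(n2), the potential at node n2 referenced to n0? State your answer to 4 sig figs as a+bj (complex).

Element admittances at ω=16400 rad/s:
  Y(R1) = 0.4292+0.000j S between n1,n2
  Y(C1) = 0.000+0.003018j S between n0,n4
  I1: injects 0.0259 A into n1 (from n4)
  Y(C2) = 0.000+0.003296j S between n1,n0
  Y(R2) = 0.0003906+0.000j S between n4,n0
  Y(C3) = 0.000+0.6298j S between n3,n0
  Y(C4) = 0.000+0.005330j S between n2,n0
  Y(R3) = 0.0003731+0.000j S between n3,n0
  Y(R4) = 0.0001024+0.000j S between n3,n4
  Y(R5) = 0.0002342+0.000j S between n0,n2
  Y(R6) = 0.0001264+0.000j S between n0,n2
  Y(R7) = 0.02874+0.000j S between n2,n3
  Y(R8) = 0.001247+0.000j S between n4,n0
  Y(R9) = 0.03717+0.000j S between n2,n3
  Y(R10) = 0.001712+0.000j S between n1,n3
  Y(R11) = 0.01931+0.000j S between n4,n3
  V1: constraint V(n3)−V(n0) = 27.5
Assemble and solve the 5×5 MNA system:
  V(n1)=27.32-3.654j  V(n2)=27.29-3.459j  V(n3)=27.50+0.000j  V(n4)=23.64-3.390j
  i(V1)=-0.09953-17.62j

27.29-3.459j V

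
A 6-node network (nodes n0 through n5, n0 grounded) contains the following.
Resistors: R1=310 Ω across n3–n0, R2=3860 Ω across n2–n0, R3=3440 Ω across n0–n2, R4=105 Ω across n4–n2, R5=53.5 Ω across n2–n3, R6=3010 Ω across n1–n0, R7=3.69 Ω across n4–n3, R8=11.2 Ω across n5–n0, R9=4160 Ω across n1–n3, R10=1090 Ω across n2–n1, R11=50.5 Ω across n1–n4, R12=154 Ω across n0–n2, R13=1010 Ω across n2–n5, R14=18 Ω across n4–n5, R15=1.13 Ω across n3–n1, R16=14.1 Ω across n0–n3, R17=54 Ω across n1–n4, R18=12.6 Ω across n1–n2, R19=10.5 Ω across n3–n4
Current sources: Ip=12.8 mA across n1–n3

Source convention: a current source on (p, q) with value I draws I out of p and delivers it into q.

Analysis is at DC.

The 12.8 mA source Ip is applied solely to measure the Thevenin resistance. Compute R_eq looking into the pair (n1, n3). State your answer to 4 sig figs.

MNA unknowns: 5 node voltages V₁..V_5
R1: Y=0.003226 on G[3,0]
R2: Y=0.0002591 on G[2,0]
R3: Y=0.0002907 on G[0,2]
R4: Y=0.009524 on G[4,2]
R5: Y=0.01869 on G[2,3]
R6: Y=0.0003322 on G[1,0]
R7: Y=0.2710 on G[4,3]
R8: Y=0.08929 on G[5,0]
R9: Y=0.0002404 on G[1,3]
R10: Y=0.0009174 on G[2,1]
R11: Y=0.01980 on G[1,4]
R12: Y=0.006494 on G[0,2]
R13: Y=0.0009901 on G[2,5]
R14: Y=0.05556 on G[4,5]
R15: Y=0.8850 on G[3,1]
R16: Y=0.07092 on G[0,3]
R17: Y=0.01852 on G[1,4]
R18: Y=0.07937 on G[1,2]
R19: Y=0.09524 on G[3,4]
Ip: z[1]−=0.0128, z[3]+=0.0128
solve → V1=-0.01247, V2=-0.008449, V3=0.001093, V4=-0.0003600, V5=-0.0001945

R_eq = 1.060 Ω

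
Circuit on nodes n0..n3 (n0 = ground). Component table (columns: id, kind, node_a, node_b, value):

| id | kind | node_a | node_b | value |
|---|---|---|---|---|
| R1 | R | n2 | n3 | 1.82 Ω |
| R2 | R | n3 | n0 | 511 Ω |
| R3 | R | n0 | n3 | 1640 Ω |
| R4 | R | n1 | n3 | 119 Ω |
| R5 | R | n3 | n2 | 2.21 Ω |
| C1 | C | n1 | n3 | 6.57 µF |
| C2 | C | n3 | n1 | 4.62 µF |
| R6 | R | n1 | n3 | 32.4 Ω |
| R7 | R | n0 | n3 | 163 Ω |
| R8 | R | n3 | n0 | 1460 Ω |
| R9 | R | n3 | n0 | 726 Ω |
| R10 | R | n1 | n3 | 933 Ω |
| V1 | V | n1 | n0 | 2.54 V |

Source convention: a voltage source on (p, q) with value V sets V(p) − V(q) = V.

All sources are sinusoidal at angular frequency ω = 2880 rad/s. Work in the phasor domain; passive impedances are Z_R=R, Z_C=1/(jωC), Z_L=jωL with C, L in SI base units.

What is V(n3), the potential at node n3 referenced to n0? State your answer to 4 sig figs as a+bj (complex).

Element admittances at ω=2880 rad/s:
  Y(R1) = 0.5495+0.000j S between n2,n3
  Y(R2) = 0.001957+0.000j S between n3,n0
  Y(R3) = 0.0006098+0.000j S between n0,n3
  Y(R4) = 0.008403+0.000j S between n1,n3
  Y(R5) = 0.4525+0.000j S between n3,n2
  Y(C1) = 0.000+0.01892j S between n1,n3
  Y(C2) = 0.000+0.01331j S between n3,n1
  Y(R6) = 0.03086+0.000j S between n1,n3
  Y(R7) = 0.006135+0.000j S between n0,n3
  Y(R8) = 0.0006849+0.000j S between n3,n0
  Y(R9) = 0.001377+0.000j S between n3,n0
  Y(R10) = 0.001072+0.000j S between n1,n3
  V1: constraint V(n1)−V(n0) = 2.54
Assemble and solve the 4×4 MNA system:
  V(n1)=2.540+0.000j  V(n2)=2.157+0.2414j  V(n3)=2.157+0.2414j
  i(V1)=-0.02322-0.002598j

2.157+0.2414j V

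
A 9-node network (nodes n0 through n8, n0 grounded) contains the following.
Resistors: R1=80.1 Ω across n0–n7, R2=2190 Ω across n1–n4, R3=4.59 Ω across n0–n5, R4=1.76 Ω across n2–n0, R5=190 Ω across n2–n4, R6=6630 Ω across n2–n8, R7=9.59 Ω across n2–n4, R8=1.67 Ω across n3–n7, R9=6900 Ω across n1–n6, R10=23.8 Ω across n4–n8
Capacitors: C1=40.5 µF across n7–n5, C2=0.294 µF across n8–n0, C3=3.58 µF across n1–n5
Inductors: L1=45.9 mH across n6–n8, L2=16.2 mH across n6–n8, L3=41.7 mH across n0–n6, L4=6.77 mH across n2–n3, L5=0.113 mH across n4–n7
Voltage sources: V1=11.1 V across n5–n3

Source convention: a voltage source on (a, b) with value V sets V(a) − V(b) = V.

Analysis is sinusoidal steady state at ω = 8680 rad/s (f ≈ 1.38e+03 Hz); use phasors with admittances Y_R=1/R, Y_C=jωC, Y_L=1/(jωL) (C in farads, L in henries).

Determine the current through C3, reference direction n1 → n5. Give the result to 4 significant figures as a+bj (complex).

Apply KCL at each of the 8 non-ground nodes and solve the resulting linear system.
Node n1: branches {R2, C3, R9} → V_1 = 2.655-1.658j
Node n2: branches {R4, R5, R6, R7, L4} → V_2 = -0.8697+0.6429j
Node n3: branches {R8, L4, V1} → V_3 = -8.528-1.801j
Node n4: branches {R2, R5, R7, L5, R10} → V_4 = -4.995+2.785j
Node n5: branches {R3, C1, C3, V1} → V_5 = 2.572-1.801j
Node n6: branches {L1, L2, L3, R9} → V_6 = -3.789+2.262j
Node n7: branches {R1, C1, R8, L5} → V_7 = -5.226+2.336j
Node n8: branches {L1, L2, R6, C2, R10} → V_8 = -4.936+2.814j
Source currents: i(V1)=-2.019-2.346j

-0.004428+0.002597j A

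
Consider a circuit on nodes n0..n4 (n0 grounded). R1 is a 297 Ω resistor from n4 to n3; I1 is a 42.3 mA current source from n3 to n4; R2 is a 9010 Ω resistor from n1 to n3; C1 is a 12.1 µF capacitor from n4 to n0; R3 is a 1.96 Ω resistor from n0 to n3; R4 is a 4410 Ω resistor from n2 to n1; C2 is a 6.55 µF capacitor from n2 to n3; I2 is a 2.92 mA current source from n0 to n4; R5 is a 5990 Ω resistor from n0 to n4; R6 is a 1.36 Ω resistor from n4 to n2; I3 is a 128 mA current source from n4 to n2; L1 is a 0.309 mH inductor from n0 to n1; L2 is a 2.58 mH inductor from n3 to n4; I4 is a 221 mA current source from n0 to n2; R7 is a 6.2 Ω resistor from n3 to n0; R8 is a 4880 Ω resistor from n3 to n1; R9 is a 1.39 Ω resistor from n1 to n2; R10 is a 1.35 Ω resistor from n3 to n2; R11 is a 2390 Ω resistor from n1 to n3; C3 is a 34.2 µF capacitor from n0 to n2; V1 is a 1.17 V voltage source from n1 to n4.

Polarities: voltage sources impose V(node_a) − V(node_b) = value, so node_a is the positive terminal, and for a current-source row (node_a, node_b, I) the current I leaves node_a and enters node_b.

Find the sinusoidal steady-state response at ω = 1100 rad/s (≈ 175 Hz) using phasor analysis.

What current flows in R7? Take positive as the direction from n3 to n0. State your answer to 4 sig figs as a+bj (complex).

MNA unknowns: 4 node voltages V₁..V_4 plus 1 source current (V1)
R1: Y=0.003367+0.000j on G[4,3]
I1: z[3]−=0.0423, z[4]+=0.0423
R2: Y=0.0001110+0.000j on G[1,3]
C1: Y=0.000+0.01331j on G[4,0]
R3: Y=0.5102+0.000j on G[0,3]
R4: Y=0.0002268+0.000j on G[2,1]
C2: Y=0.000+0.007205j on G[2,3]
I2: z[0]−=0.00292, z[4]+=0.00292
R5: Y=0.0001669+0.000j on G[0,4]
R6: Y=0.7353+0.000j on G[4,2]
I3: z[4]−=0.128, z[2]+=0.128
L1: Y=0.000-2.942j on G[0,1]
L2: Y=0.000-0.3524j on G[3,4]
I4: z[0]−=0.221, z[2]+=0.221
R7: Y=0.1613+0.000j on G[3,0]
R8: Y=0.0002049+0.000j on G[3,1]
R9: Y=0.7194+0.000j on G[1,2]
R10: Y=0.7407+0.000j on G[3,2]
R11: Y=0.0004184+0.000j on G[1,3]
C3: Y=0.000+0.03762j on G[0,2]
V1: row V1−V4=1.17, i_V1 at 1,4
solve → V1=0.06597+0.1287j, V2=-0.2591+0.1996j, V3=-0.2163+0.3254j, V4=-1.104+0.1287j
aux → i_V1=-0.6127+0.2453j

-0.03488+0.05249j A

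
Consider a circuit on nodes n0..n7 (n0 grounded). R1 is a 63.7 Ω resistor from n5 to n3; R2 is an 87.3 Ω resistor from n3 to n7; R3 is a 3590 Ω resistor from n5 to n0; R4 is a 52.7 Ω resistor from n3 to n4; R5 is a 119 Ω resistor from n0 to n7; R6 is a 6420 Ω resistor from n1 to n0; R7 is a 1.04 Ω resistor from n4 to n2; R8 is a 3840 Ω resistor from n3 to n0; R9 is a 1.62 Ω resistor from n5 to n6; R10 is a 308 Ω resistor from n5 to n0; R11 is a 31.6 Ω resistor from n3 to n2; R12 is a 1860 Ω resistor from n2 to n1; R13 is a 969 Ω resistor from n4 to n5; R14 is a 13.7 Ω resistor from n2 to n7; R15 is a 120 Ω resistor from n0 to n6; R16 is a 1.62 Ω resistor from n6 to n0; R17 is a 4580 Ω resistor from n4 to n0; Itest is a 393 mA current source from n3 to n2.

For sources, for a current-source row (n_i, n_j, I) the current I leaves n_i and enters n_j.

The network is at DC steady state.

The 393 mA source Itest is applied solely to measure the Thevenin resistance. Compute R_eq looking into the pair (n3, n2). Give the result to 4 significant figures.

Apply KCL at each of the 7 non-ground nodes and solve the resulting linear system.
Node n1: branches {R6, R12} → V_1 = 3.173
Node n2: branches {R7, R11, R12, R14, Itest} → V_2 = 4.092
Node n3: branches {R1, R2, R4, R8, R11, Itest} → V_3 = -1.992
Node n4: branches {R4, R7, R13, R17} → V_4 = 3.969
Node n5: branches {R1, R3, R9, R10, R13} → V_5 = -0.08212
Node n6: branches {R9, R15, R16} → V_6 = -0.04079
Node n7: branches {R2, R5, R14} → V_7 = 2.971

R_eq = 15.48 Ω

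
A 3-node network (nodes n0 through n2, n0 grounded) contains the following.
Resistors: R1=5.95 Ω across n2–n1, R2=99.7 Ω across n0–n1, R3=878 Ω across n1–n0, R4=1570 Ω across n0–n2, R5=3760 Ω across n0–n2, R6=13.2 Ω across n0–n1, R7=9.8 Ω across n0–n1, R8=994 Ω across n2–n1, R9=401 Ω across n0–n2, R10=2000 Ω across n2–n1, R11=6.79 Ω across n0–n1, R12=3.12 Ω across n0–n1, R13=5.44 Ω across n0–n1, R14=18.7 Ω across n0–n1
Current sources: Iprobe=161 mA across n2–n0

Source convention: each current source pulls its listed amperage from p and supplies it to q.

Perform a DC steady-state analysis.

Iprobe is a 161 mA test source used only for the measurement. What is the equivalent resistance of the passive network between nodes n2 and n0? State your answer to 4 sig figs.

R_eq = 6.852 Ω

Apply KCL at each of the 2 non-ground nodes and solve the resulting linear system.
Node n1: branches {R1, R2, R3, R6, R7, R8, R10, R11, R12, R13, R14} → V_1 = -0.1759
Node n2: branches {R1, R4, R5, R8, R9, R10, Iprobe} → V_2 = -1.103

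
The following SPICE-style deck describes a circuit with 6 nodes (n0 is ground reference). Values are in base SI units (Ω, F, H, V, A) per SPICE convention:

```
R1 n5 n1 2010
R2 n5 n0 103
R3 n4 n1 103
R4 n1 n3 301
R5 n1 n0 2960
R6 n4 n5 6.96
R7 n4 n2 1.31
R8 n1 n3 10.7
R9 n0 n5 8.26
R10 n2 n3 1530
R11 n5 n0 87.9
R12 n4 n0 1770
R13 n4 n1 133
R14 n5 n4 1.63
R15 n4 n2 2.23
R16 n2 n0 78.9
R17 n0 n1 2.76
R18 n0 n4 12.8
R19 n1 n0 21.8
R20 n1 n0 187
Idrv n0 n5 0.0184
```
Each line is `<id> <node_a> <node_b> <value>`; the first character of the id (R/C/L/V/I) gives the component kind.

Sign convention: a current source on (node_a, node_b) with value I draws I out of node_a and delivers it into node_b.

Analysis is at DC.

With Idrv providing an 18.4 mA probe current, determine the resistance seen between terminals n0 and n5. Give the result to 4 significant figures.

R_eq = 4.212 Ω

MNA unknowns: 5 node voltages V₁..V_5
R1: Y=0.0004975 on G[5,1]
R2: Y=0.009709 on G[5,0]
R3: Y=0.009709 on G[4,1]
R4: Y=0.003322 on G[1,3]
R5: Y=0.0003378 on G[1,0]
R6: Y=0.1437 on G[4,5]
R7: Y=0.7634 on G[4,2]
R8: Y=0.09346 on G[1,3]
R9: Y=0.1211 on G[0,5]
R10: Y=0.0006536 on G[2,3]
R11: Y=0.01138 on G[5,0]
R12: Y=0.0005650 on G[4,0]
R13: Y=0.007519 on G[4,1]
R14: Y=0.6135 on G[5,4]
R15: Y=0.4484 on G[4,2]
R16: Y=0.01267 on G[2,0]
R17: Y=0.3623 on G[0,1]
R18: Y=0.07812 on G[0,4]
R19: Y=0.04587 on G[1,0]
R20: Y=0.005348 on G[1,0]
Idrv: z[0]−=0.0184, z[5]+=0.0184
solve → V1=0.002892, V2=0.06707, V3=0.003323, V4=0.06780, V5=0.07751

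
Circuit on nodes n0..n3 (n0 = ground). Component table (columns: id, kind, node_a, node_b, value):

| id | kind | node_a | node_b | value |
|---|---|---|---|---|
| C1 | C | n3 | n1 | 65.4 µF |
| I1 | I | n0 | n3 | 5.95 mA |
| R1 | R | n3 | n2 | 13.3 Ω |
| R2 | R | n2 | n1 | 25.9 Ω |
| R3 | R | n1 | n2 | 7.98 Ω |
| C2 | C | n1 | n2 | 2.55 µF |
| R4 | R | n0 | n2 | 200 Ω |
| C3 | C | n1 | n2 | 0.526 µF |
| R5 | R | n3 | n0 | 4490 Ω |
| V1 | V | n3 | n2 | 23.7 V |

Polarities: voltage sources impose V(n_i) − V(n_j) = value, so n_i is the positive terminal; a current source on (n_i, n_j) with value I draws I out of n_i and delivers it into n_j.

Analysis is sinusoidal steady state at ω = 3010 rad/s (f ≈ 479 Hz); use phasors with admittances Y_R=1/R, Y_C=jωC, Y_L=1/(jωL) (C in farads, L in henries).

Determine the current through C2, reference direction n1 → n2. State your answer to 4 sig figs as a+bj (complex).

Apply KCL at each of the 3 non-ground nodes and solve the resulting linear system.
Node n1: branches {C1, R2, R3, C2, C3} → V_1 = 13.99+11.03j
Node n2: branches {R1, R2, R3, C2, R4, C3, V1} → V_2 = 0.1286+0.000j
Node n3: branches {C1, I1, R1, R5, V1} → V_3 = 23.83+0.000j
Source currents: i(V1)=-3.952-1.936j

-0.08464+0.1064j A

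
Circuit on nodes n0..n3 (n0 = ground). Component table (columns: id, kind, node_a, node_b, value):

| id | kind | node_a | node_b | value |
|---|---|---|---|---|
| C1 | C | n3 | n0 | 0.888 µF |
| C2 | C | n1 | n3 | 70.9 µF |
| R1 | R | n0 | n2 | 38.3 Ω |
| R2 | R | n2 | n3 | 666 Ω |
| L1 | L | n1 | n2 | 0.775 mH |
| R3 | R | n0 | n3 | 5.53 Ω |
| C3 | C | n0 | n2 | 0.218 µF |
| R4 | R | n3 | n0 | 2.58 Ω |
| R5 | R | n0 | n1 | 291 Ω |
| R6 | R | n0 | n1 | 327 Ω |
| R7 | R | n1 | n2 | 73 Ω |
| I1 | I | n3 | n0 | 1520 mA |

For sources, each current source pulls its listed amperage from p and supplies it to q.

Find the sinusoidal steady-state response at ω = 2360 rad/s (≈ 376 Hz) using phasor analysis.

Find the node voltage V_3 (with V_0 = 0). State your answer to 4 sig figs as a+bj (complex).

Apply KCL at each of the 3 non-ground nodes and solve the resulting linear system.
Node n1: branches {C2, L1, R5, R6, R7} → V_1 = -2.453-0.4471j
Node n2: branches {R1, R2, L1, C3, R7} → V_2 = -2.469-0.3293j
Node n3: branches {C1, C2, R2, R3, R4, I1} → V_3 = -2.533+0.03181j

-2.533+0.03181j V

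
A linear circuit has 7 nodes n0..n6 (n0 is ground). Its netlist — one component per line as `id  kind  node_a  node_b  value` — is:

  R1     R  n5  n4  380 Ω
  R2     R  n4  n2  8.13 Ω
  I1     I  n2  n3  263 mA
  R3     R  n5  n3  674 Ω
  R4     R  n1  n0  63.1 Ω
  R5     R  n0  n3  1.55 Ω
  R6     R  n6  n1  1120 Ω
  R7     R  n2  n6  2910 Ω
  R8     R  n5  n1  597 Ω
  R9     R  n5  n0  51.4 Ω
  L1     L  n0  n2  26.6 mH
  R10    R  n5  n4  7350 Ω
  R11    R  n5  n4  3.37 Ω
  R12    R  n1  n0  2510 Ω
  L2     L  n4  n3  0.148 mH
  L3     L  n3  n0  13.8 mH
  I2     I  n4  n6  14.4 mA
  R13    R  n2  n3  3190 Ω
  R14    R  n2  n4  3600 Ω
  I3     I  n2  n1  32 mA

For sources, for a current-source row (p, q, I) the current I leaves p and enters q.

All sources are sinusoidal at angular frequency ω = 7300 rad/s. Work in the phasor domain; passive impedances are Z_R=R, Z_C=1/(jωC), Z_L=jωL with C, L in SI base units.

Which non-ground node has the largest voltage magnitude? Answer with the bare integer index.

6

MNA unknowns: 6 node voltages V₁..V_6
R1: Y=0.002632+0.000j on G[5,4]
R2: Y=0.1230+0.000j on G[4,2]
I1: z[2]−=0.263, z[3]+=0.263
R3: Y=0.001484+0.000j on G[5,3]
R4: Y=0.01585+0.000j on G[1,0]
R5: Y=0.6452+0.000j on G[0,3]
R6: Y=0.0008929+0.000j on G[6,1]
R7: Y=0.0003436+0.000j on G[2,6]
R8: Y=0.001675+0.000j on G[5,1]
R9: Y=0.01946+0.000j on G[5,0]
L1: Y=0.000-0.005150j on G[0,2]
R10: Y=0.0001361+0.000j on G[5,4]
R11: Y=0.2967+0.000j on G[5,4]
R12: Y=0.0003984+0.000j on G[1,0]
L2: Y=0.000-0.9256j on G[4,3]
L3: Y=0.000-0.009927j on G[3,0]
I2: z[4]−=0.0144, z[6]+=0.0144
R13: Y=0.0003135+0.000j on G[2,3]
R14: Y=0.0002778+0.000j on G[2,4]
I3: z[2]−=0.032, z[1]+=0.032
solve → V1=2.298-0.03417j, V2=-2.375-0.4277j, V3=-0.05332-0.009650j, V4=-0.04778-0.3303j, V5=-0.03272-0.3073j, V6=12.65-0.1435j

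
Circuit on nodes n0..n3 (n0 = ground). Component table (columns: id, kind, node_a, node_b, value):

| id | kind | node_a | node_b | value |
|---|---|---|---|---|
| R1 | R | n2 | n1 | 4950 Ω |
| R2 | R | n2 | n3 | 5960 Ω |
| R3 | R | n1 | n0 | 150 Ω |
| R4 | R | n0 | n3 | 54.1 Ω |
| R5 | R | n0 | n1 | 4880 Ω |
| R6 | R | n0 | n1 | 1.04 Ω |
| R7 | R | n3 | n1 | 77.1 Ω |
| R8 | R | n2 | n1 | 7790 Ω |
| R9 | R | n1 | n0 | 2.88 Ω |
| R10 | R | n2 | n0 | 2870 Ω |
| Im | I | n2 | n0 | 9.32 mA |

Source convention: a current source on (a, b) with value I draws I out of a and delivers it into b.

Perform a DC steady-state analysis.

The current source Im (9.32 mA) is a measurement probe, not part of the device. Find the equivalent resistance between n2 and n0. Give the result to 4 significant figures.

R_eq = 1183. Ω

MNA unknowns: 3 node voltages V₁..V_3
R1: Y=0.0002020 on G[2,1]
R2: Y=0.0001678 on G[2,3]
R3: Y=0.006667 on G[1,0]
R4: Y=0.01848 on G[0,3]
R5: Y=0.0002049 on G[0,1]
R6: Y=0.9615 on G[0,1]
R7: Y=0.01297 on G[3,1]
R8: Y=0.0001284 on G[2,1]
R9: Y=0.3472 on G[1,0]
R10: Y=0.0003484 on G[2,0]
Im: z[2]−=0.00932, z[0]+=0.00932
solve → V1=-0.003324, V2=-11.02, V3=-0.05984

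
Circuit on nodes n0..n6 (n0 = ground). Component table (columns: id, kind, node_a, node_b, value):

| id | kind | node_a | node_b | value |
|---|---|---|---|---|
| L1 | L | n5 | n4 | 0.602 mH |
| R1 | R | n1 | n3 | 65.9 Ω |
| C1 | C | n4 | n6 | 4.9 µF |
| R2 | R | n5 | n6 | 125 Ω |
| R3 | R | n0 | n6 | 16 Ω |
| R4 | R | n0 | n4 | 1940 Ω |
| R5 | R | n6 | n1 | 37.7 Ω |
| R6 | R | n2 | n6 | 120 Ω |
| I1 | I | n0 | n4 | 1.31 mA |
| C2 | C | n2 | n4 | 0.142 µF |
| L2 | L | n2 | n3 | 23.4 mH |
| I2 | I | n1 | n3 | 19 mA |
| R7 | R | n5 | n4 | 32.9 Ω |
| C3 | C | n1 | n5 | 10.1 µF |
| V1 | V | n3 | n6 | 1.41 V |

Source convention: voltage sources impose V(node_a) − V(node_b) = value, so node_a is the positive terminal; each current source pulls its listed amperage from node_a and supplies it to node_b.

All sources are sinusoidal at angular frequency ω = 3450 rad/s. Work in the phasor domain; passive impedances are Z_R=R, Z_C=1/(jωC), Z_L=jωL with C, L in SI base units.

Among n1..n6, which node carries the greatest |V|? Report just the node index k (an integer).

MNA unknowns: 6 node voltages V₁..V_6 plus 1 source current (V1)
L1: Y=0.000-0.4815j on G[5,4]
R1: Y=0.01517+0.000j on G[1,3]
C1: Y=0.000+0.01690j on G[4,6]
R2: Y=0.008000+0.000j on G[5,6]
R3: Y=0.06250+0.000j on G[0,6]
R4: Y=0.0005155+0.000j on G[0,4]
R5: Y=0.02653+0.000j on G[6,1]
R6: Y=0.008333+0.000j on G[2,6]
I1: z[0]−=0.00131, z[4]+=0.00131
C2: Y=0.000+0.0004899j on G[2,4]
L2: Y=0.000-0.01239j on G[2,3]
I2: z[1]−=0.019, z[3]+=0.019
R7: Y=0.03040+0.000j on G[5,4]
C3: Y=0.000+0.03485j on G[1,5]
V1: row V3−V6=1.41, i_V1 at 3,6
solve → V1=0.09350-0.009040j, V2=1.004-0.6877j, V3=1.430+0.0002111j, V4=0.08384-0.02560j, V5=0.08243-0.02791j, V6=0.02027+0.0002111j
aux → i_V1=-0.009806+0.005141j

3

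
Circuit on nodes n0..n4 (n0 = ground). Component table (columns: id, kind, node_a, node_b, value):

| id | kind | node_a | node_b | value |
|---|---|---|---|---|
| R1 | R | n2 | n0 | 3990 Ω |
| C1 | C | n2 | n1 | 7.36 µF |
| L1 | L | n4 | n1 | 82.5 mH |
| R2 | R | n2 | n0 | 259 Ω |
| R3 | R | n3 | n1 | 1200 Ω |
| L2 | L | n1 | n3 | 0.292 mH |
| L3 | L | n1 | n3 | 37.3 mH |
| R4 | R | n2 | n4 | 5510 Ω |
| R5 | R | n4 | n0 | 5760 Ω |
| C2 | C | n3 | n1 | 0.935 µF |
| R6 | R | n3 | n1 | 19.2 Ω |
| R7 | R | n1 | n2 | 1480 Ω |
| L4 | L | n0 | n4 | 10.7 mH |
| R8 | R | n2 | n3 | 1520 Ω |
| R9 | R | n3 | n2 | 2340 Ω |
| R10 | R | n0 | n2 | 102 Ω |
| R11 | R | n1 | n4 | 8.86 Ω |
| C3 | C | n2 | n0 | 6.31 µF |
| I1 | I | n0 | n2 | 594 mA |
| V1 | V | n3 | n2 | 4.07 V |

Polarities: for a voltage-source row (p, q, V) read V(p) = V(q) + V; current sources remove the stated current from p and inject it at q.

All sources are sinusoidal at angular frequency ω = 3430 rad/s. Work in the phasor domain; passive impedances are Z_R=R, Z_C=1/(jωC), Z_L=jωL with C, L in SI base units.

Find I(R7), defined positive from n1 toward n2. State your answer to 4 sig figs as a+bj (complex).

0.002310-0.0002720j A

Element admittances at ω=3430 rad/s:
  Y(R1) = 0.0002506+0.000j S between n2,n0
  Y(C1) = 0.000+0.02524j S between n2,n1
  Y(L1) = 0.000-0.003534j S between n4,n1
  Y(R2) = 0.003861+0.000j S between n2,n0
  Y(R3) = 0.0008333+0.000j S between n3,n1
  Y(L2) = 0.000-0.9984j S between n1,n3
  Y(L3) = 0.000-0.007816j S between n1,n3
  Y(R4) = 0.0001815+0.000j S between n2,n4
  Y(R5) = 0.0001736+0.000j S between n4,n0
  Y(C2) = 0.000+0.003207j S between n3,n1
  Y(R6) = 0.05208+0.000j S between n3,n1
  Y(R7) = 0.0006757+0.000j S between n1,n2
  Y(L4) = 0.000-0.02725j S between n0,n4
  Y(R8) = 0.0006579+0.000j S between n2,n3
  Y(R9) = 0.0004274+0.000j S between n3,n2
  Y(R10) = 0.009804+0.000j S between n0,n2
  Y(R11) = 0.1129+0.000j S between n1,n4
  Y(C3) = 0.000+0.02164j S between n2,n0
  I1: injects 0.594 A into n2 (from n0)
  V1: constraint V(n3)−V(n2) = 4.07
Assemble and solve the 5×5 MNA system:
  V(n1)=30.47+9.222j  V(n2)=27.05+9.624j  V(n3)=31.12+9.624j  V(n4)=26.50+15.46j
  i(V1)=-0.4427+0.6323j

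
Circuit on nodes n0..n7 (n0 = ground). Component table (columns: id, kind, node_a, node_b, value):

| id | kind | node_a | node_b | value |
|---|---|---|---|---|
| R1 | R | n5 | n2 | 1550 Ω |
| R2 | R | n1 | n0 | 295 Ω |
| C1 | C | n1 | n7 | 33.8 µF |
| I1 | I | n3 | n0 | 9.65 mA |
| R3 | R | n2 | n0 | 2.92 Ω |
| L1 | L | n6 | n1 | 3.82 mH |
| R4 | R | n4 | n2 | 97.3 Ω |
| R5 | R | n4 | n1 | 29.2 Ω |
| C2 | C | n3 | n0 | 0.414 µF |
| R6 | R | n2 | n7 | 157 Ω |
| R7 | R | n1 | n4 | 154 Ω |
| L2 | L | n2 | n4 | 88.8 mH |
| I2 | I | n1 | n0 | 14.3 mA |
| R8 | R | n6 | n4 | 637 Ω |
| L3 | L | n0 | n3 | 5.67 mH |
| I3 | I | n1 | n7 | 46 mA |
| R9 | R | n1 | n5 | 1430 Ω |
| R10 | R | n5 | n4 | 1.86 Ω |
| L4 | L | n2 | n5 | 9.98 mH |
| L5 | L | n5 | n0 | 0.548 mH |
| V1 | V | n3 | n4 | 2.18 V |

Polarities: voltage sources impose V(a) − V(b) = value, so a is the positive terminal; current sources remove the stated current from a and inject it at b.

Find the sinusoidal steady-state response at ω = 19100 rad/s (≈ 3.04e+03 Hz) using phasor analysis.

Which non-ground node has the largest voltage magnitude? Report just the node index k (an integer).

3

MNA unknowns: 7 node voltages V₁..V_7 plus 1 source current (V1)
R1: Y=0.0006452+0.000j on G[5,2]
R2: Y=0.003390+0.000j on G[1,0]
C1: Y=0.000+0.6456j on G[1,7]
I1: z[3]−=0.00965, z[0]+=0.00965
R3: Y=0.3425+0.000j on G[2,0]
L1: Y=0.000-0.01371j on G[6,1]
R4: Y=0.01028+0.000j on G[4,2]
R5: Y=0.03425+0.000j on G[4,1]
C2: Y=0.000+0.007907j on G[3,0]
R6: Y=0.006369+0.000j on G[2,7]
R7: Y=0.006494+0.000j on G[1,4]
L2: Y=0.000-0.0005896j on G[2,4]
I2: z[1]−=0.0143, z[0]+=0.0143
R8: Y=0.001570+0.000j on G[6,4]
L3: Y=0.000-0.009234j on G[0,3]
I3: z[1]−=0.046, z[7]+=0.046
R9: Y=0.0006993+0.000j on G[1,5]
R10: Y=0.5376+0.000j on G[5,4]
L4: Y=0.000-0.005246j on G[2,5]
L5: Y=0.000-0.09554j on G[5,0]
V1: row V3−V4=2.18, i_V1 at 3,4
solve → V1=-0.3536-0.1401j, V2=-0.01215-0.008404j, V3=2.080-0.1805j, V4=-0.09959-0.1805j, V5=-0.06398-0.1921j, V6=-0.3458-0.1119j, V7=-0.3516-0.2147j
aux → i_V1=-0.009411+0.002760j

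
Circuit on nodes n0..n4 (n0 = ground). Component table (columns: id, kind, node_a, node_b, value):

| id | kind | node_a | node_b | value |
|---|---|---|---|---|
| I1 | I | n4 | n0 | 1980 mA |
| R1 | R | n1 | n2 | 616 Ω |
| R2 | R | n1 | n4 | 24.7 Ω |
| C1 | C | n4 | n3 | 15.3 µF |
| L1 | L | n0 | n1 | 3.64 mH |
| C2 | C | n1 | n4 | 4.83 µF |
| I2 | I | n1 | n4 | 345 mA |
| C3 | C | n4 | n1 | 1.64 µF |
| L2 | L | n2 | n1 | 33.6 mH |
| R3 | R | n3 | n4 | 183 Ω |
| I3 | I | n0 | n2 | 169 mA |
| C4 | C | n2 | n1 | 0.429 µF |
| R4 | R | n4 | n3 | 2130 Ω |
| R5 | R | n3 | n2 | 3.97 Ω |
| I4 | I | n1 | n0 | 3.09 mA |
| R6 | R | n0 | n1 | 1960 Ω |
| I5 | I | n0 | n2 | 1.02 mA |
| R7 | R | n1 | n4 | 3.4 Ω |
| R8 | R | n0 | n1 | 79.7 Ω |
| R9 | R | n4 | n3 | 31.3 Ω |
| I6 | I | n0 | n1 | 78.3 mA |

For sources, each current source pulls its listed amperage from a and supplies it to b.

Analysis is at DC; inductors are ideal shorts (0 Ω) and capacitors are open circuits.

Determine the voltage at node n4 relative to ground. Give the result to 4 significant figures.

-4.449 V

MNA unknowns: 4 node voltages V₁..V_4 plus 2 source currents (L1, L2)
I1: z[4]−=1.98, z[0]+=1.98
R1: Y=0.001623 on G[1,2]
R2: Y=0.04049 on G[1,4]
C1: Y=0.000 on G[4,3]
L1: row V0−V1=0, i_L1 at 0,1
C2: Y=0.000 on G[1,4]
I2: z[1]−=0.345, z[4]+=0.345
C3: Y=0.000 on G[4,1]
L2: row V2−V1=0, i_L2 at 2,1
R3: Y=0.005464 on G[3,4]
I3: z[0]−=0.169, z[2]+=0.169
C4: Y=0.000 on G[2,1]
R4: Y=0.0004695 on G[4,3]
R5: Y=0.2519 on G[3,2]
I4: z[1]−=0.00309, z[0]+=0.00309
R6: Y=0.0005102 on G[0,1]
I5: z[0]−=0.00102, z[2]+=0.00102
R7: Y=0.2941 on G[1,4]
R8: Y=0.01255 on G[0,1]
R9: Y=0.03195 on G[4,3]
I6: z[0]−=0.0783, z[1]+=0.0783
solve → V1=0.000, V2=0.000, V3=-0.5816, V4=-4.449
aux → i_L1=1.735, i_L2=0.02353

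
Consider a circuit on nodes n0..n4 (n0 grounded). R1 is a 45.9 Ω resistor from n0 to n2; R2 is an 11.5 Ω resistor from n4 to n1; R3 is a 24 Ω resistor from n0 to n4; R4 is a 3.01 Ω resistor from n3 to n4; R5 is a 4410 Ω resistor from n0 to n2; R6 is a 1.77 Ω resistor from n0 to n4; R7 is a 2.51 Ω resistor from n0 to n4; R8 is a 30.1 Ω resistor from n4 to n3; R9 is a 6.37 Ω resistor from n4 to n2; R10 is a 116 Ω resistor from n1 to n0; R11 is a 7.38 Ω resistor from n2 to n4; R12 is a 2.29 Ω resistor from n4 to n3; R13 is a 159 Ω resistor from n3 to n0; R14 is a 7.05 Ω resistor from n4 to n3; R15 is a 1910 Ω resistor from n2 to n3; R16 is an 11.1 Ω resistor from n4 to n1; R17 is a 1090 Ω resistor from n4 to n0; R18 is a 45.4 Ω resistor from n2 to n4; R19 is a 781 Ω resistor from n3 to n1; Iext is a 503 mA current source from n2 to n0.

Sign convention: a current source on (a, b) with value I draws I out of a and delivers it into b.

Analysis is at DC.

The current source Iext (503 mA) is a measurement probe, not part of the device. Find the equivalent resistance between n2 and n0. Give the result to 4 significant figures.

MNA unknowns: 4 node voltages V₁..V_4
R1: Y=0.02179 on G[0,2]
R2: Y=0.08696 on G[4,1]
R3: Y=0.04167 on G[0,4]
R4: Y=0.3322 on G[3,4]
R5: Y=0.0002268 on G[0,2]
R6: Y=0.5650 on G[0,4]
R7: Y=0.3984 on G[0,4]
R8: Y=0.03322 on G[4,3]
R9: Y=0.1570 on G[4,2]
R10: Y=0.008621 on G[1,0]
R11: Y=0.1355 on G[2,4]
R12: Y=0.4367 on G[4,3]
R13: Y=0.006289 on G[3,0]
R14: Y=0.1418 on G[4,3]
R15: Y=0.0005236 on G[2,3]
R16: Y=0.09009 on G[4,1]
R17: Y=0.0009174 on G[4,0]
R18: Y=0.02203 on G[2,4]
R19: Y=0.001280 on G[3,1]
Iext: z[2]−=0.503, z[0]+=0.503
solve → V1=-0.4308, V2=-1.914, V3=-0.4494, V4=-0.4516

R_eq = 3.806 Ω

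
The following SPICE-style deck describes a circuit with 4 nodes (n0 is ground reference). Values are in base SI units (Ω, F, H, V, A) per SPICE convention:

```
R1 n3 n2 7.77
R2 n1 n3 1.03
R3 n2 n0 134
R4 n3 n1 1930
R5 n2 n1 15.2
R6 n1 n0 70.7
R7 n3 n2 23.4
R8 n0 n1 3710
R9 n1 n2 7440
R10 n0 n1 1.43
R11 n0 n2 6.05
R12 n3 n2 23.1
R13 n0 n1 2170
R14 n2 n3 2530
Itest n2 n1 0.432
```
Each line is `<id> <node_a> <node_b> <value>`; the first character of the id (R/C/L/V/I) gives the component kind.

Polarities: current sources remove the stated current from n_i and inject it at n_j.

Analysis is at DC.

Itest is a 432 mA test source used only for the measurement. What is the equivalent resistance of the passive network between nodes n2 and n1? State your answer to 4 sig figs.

R_eq = 2.624 Ω

Apply KCL at each of the 3 non-ground nodes and solve the resulting linear system.
Node n1: branches {R2, R4, R5, R6, R8, R9, R10, R13, Itest} → V_1 = 0.2208
Node n2: branches {R1, R3, R5, R7, R9, R11, R12, R14, Itest} → V_2 = -0.9127
Node n3: branches {R1, R2, R4, R7, R12, R14} → V_3 = 0.01527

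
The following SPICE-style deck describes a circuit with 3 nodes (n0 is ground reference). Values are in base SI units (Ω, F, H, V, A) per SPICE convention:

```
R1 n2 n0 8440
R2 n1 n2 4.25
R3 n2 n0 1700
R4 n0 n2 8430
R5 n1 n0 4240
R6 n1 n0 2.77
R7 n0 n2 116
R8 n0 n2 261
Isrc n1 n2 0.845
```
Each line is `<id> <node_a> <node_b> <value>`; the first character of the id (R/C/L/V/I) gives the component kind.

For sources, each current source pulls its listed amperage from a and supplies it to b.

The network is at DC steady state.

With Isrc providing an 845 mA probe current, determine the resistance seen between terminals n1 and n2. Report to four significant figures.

R_eq = 4.031 Ω

Element admittances at DC:
  Y(R1) = 0.0001185 S between n2,n0
  Y(R2) = 0.2353 S between n1,n2
  Y(R3) = 0.0005882 S between n2,n0
  Y(R4) = 0.0001186 S between n0,n2
  Y(R5) = 0.0002358 S between n1,n0
  Y(R6) = 0.3610 S between n1,n0
  Y(R7) = 0.008621 S between n0,n2
  Y(R8) = 0.003831 S between n0,n2
  Isrc: injects 0.845 A into n2 (from n1)
Assemble and solve the 2×2 MNA system:
  V(n1)=-0.1207  V(n2)=3.285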